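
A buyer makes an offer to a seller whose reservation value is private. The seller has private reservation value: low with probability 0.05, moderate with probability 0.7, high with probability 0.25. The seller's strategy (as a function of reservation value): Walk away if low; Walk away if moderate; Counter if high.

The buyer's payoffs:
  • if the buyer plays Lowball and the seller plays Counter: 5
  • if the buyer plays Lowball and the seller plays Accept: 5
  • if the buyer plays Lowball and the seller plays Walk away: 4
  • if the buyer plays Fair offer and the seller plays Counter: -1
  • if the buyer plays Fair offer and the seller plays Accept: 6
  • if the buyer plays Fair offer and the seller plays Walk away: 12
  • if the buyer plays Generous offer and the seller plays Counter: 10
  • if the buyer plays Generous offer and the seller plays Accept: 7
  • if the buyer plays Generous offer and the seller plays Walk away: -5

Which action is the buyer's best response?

Fair offer

E[Lowball] = 0.05·(4) + 0.7·(4) + 0.25·(5) = 4.25
E[Fair offer] = 0.05·(12) + 0.7·(12) + 0.25·(-1) = 8.75
E[Generous offer] = 0.05·(-5) + 0.7·(-5) + 0.25·(10) = -1.25
Best response: Fair offer (8.75 is the largest).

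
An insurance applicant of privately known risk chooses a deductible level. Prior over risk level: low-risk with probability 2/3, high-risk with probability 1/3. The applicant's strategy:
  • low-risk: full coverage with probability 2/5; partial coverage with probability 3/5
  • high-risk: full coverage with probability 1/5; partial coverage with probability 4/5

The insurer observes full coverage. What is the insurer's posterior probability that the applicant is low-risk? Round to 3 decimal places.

0.800

P(full coverage) = (2/3)·(2/5) + (1/3)·(1/5) = 1/3
P(low-risk | full coverage) = ((2/3)·(2/5)) / (1/3) = (4/15) / (1/3) = 4/5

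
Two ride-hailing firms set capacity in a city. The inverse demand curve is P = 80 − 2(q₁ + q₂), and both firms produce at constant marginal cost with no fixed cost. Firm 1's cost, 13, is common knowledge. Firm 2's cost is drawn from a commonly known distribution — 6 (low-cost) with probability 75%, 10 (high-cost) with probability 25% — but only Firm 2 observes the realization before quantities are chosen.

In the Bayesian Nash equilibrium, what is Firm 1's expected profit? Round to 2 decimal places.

Firm 2 with cost c maximizes (80 − 2(q₁+q₂) − c)·q₂, giving q₂(c) = (80 − c − 2q₁)/4.
E[c₂] = 0.75·6 + 0.25·10 = 7
Firm 1's FOC against E[q₂] yields q₁ = (80 − 2·13 + E[c₂])/6 = (80 − 26 + 7)/6 = 10.1667.
E[P] = 80 − 2·(q₁ + E[q₂]) = 33.3333; Firm 1's expected profit = (E[P] − 13)·q₁ = (33.3333 − 13)·10.1667 = 206.722.

206.72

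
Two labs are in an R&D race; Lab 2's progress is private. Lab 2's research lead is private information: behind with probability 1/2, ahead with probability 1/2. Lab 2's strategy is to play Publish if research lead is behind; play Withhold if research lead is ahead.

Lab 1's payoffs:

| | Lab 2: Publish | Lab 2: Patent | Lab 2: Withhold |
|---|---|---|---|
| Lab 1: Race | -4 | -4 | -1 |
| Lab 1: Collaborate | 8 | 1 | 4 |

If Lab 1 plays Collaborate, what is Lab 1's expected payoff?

Take the expectation over Lab 2's research lead, weighting each type's action by its prior probability.
E[Collaborate] = 1/2·8 + 1/2·4 = 4 + 2 = 6

6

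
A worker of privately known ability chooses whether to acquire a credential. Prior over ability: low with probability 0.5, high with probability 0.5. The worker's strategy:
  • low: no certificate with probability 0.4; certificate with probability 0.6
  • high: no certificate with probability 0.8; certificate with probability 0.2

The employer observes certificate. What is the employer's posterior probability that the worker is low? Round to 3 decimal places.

0.750

Apply Bayes' rule using the sender's strategy as the likelihood.
P(certificate) = 0.5·0.6 + 0.5·0.2 = 0.4
P(low | certificate) = (0.5·0.6) / 0.4 = 0.3 / 0.4 = 0.75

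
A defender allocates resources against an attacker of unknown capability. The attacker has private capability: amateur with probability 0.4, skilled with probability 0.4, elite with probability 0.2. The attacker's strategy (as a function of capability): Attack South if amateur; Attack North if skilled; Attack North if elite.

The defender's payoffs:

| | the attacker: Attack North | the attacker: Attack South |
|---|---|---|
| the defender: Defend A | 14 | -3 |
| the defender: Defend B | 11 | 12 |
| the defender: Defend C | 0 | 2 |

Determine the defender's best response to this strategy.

Defend B

E[Defend A] = 0.4·(-3) + 0.4·(14) + 0.2·(14) = 7.2
E[Defend B] = 0.4·(12) + 0.4·(11) + 0.2·(11) = 11.4
E[Defend C] = 0.4·(2) + 0.4·(0) + 0.2·(0) = 0.8
Best response: Defend B (11.4 is the largest).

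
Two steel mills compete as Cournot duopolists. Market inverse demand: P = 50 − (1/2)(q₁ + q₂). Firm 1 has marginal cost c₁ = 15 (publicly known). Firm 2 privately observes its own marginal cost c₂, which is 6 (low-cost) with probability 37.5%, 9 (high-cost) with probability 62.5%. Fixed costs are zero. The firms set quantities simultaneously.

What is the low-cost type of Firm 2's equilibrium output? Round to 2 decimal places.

34.71

Type-c best response for Firm 2: q₂(c) = (50 − c) − q₁/2.
Firm 1 maximizes expected profit; its first-order condition is 50 − q₁ − (1/2)E[q₂] − 15 = 0.
Substituting E[q₂] and solving: E[c₂] = 7.875, so q₁ = (50 − 2·15 + 7.875)/(3/2) = 18.5833.
q₂(low-cost) = (50 − 6 − (1/2)·18.5833) = 34.7083.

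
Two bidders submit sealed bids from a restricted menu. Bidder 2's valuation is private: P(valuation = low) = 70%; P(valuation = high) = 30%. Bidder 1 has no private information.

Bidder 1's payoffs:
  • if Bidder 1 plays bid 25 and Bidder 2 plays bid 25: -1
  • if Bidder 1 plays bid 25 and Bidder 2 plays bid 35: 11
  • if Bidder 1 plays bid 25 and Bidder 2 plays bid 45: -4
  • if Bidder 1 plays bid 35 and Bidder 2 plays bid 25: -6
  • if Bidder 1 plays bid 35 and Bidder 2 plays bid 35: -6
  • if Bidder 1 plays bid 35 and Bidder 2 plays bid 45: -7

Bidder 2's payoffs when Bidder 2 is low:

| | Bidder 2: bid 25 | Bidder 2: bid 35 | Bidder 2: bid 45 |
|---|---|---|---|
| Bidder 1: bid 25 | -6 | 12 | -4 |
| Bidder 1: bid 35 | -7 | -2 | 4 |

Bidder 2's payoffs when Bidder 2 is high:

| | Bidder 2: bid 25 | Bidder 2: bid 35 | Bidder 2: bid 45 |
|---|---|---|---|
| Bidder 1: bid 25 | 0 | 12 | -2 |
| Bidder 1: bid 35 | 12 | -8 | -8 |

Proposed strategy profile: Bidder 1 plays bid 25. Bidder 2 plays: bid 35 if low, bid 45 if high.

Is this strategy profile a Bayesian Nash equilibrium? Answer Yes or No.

No

Bidder 1 plays bid 25: E[bid 25] = 0.7·(11) + 0.3·(-4) = 6.5; E[bid 35] = -6.3. Best-responding. ✓
Bidder 2 (valuation low), facing bid 25: bid 25 gives -6, bid 35 gives 12, bid 45 gives -4. Proposed bid 35 is best. ✓
Bidder 2 (valuation high), facing bid 25: bid 25 gives 0, bid 35 gives 12, bid 45 gives -2. Proposed bid 45 is not best — profitable deviation exists. ✗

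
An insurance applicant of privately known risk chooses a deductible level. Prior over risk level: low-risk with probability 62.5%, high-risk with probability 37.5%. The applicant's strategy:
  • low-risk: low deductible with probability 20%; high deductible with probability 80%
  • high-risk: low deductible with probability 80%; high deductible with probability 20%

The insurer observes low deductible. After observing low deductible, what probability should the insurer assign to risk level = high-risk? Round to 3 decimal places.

Apply Bayes' rule using the sender's strategy as the likelihood.
P(low deductible) = 0.625·0.2 + 0.375·0.8 = 0.425
P(high-risk | low deductible) = (0.375·0.8) / 0.425 = 0.3 / 0.425 = 0.705882

0.706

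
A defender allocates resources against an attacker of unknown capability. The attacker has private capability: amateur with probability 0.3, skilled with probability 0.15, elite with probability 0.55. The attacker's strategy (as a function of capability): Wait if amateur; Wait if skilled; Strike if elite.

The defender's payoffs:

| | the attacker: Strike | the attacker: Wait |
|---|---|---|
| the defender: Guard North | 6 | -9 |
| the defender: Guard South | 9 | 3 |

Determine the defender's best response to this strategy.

Compute the defender's expected payoff for each action, taking the expectation over the attacker's type.
E[Guard North] = 0.3·(-9) + 0.15·(-9) + 0.55·(6) = -0.75
E[Guard South] = 0.3·(3) + 0.15·(3) + 0.55·(9) = 6.3
Best response: Guard South (6.3 is the largest).

Guard South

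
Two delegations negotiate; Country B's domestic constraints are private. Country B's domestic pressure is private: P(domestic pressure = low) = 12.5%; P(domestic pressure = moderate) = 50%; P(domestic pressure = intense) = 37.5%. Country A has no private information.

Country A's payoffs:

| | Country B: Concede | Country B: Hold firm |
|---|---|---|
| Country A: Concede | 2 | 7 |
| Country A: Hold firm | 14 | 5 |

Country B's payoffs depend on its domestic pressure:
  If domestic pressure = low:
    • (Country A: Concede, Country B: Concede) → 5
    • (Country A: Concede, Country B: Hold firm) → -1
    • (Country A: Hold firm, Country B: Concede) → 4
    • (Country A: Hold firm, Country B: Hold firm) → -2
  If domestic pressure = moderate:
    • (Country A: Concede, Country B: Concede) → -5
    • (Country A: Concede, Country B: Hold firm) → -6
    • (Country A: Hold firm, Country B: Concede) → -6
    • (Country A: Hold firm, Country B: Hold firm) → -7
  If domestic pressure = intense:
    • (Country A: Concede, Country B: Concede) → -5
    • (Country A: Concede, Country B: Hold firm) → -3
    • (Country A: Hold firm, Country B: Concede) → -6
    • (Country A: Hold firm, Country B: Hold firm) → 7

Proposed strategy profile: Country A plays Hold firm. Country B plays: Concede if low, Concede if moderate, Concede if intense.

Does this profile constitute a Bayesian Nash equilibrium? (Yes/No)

Country A plays Hold firm: E[Hold firm] = 0.125·(14) + 0.5·(14) + 0.375·(14) = 14; E[Concede] = 2. Best-responding. ✓
Country B (domestic pressure low), facing Hold firm: Concede gives 4, Hold firm gives -2. Proposed Concede is best. ✓
Country B (domestic pressure moderate), facing Hold firm: Concede gives -6, Hold firm gives -7. Proposed Concede is best. ✓
Country B (domestic pressure intense), facing Hold firm: Concede gives -6, Hold firm gives 7. Proposed Concede is not best — profitable deviation exists. ✗

No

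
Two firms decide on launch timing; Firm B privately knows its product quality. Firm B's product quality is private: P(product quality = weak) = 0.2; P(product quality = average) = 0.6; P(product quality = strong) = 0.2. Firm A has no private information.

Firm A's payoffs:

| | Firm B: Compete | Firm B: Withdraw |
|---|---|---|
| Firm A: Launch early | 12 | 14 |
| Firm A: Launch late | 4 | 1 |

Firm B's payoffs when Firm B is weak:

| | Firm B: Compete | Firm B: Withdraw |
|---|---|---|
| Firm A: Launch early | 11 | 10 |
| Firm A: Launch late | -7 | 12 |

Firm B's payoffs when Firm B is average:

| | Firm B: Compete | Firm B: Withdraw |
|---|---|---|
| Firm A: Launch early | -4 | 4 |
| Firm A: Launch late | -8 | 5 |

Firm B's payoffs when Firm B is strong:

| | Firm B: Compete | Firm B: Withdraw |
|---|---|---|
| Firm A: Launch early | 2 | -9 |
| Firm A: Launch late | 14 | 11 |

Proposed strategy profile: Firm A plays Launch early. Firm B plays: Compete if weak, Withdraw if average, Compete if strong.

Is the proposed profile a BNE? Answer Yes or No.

Firm A plays Launch early: E[Launch early] = 0.2·(12) + 0.6·(14) + 0.2·(12) = 13.2; E[Launch late] = 2.2. Best-responding. ✓
Firm B (product quality weak), facing Launch early: Compete gives 11, Withdraw gives 10. Proposed Compete is best. ✓
Firm B (product quality average), facing Launch early: Compete gives -4, Withdraw gives 4. Proposed Withdraw is best. ✓
Firm B (product quality strong), facing Launch early: Compete gives 2, Withdraw gives -9. Proposed Compete is best. ✓

Yes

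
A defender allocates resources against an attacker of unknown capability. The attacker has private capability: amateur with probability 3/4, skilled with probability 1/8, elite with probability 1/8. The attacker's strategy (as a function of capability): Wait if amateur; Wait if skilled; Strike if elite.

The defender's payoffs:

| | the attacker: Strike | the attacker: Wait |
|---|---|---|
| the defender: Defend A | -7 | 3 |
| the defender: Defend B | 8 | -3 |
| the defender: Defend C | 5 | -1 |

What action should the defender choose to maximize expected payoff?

Defend A

E[Defend A] = 3/4·(3) + 1/8·(3) + 1/8·(-7) = 7/4
E[Defend B] = 3/4·(-3) + 1/8·(-3) + 1/8·(8) = -13/8
E[Defend C] = 3/4·(-1) + 1/8·(-1) + 1/8·(5) = -1/4
Best response: Defend A (7/4 is the largest).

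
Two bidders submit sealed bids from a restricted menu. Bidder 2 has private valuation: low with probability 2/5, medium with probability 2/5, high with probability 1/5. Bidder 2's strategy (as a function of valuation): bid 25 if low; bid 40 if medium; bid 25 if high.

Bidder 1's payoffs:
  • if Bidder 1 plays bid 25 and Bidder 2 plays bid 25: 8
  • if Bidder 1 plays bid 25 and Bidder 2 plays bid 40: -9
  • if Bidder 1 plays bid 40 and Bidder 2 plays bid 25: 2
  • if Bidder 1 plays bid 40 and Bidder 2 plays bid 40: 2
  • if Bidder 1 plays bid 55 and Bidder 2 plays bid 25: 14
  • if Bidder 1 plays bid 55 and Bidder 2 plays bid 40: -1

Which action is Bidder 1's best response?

bid 55

Compute Bidder 1's expected payoff for each action, taking the expectation over Bidder 2's type.
E[bid 25] = 2/5·(8) + 2/5·(-9) + 1/5·(8) = 6/5
E[bid 40] = 2/5·(2) + 2/5·(2) + 1/5·(2) = 2
E[bid 55] = 2/5·(14) + 2/5·(-1) + 1/5·(14) = 8
Best response: bid 55 (8 is the largest).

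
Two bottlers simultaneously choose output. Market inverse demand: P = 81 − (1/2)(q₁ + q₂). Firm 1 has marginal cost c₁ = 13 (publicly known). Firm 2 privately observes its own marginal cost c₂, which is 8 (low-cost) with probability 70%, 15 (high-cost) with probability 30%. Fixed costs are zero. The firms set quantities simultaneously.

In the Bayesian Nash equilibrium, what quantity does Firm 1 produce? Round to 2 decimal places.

43.40

Type-c best response for Firm 2: q₂(c) = (81 − c) − q₁/2.
Firm 1 maximizes expected profit; its first-order condition is 81 − q₁ − (1/2)E[q₂] − 13 = 0.
Substituting E[q₂] and solving: E[c₂] = 10.1, so q₁ = (81 − 2·13 + 10.1)/(3/2) = 43.4.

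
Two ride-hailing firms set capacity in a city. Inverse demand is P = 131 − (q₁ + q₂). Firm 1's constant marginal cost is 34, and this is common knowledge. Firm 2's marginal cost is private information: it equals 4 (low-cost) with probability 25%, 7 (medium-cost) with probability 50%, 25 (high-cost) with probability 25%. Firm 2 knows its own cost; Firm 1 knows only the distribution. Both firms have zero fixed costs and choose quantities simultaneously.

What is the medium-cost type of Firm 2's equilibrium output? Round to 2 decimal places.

49.71

Type-c best response for Firm 2: q₂(c) = (131 − c)/2 − q₁/2.
Firm 1 maximizes expected profit; its first-order condition is 131 − 2q₁ − E[q₂] − 34 = 0.
Substituting E[q₂] and solving: E[c₂] = 10.75, so q₁ = (131 − 2·34 + 10.75)/3 = 24.5833.
q₂(medium-cost) = (131 − 7 − 24.5833)/2 = 49.7083.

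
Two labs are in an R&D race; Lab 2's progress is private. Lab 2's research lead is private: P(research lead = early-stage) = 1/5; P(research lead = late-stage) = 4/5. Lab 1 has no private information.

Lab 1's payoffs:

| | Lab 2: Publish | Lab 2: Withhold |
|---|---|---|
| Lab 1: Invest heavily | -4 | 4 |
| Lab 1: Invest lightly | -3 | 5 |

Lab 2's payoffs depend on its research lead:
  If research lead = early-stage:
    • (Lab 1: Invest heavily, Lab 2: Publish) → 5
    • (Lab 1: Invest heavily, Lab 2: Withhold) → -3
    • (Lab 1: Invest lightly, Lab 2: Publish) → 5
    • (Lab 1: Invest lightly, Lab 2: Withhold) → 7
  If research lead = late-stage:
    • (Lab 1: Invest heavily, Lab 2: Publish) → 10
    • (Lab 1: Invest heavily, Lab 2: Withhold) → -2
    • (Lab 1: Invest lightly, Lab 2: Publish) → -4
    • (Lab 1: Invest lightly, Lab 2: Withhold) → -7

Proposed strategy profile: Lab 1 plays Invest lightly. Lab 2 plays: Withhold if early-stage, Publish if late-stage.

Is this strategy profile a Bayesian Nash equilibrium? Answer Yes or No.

Lab 1 plays Invest lightly: E[Invest lightly] = 1/5·(5) + 4/5·(-3) = -7/5; E[Invest heavily] = -12/5. Best-responding. ✓
Lab 2 (research lead early-stage), facing Invest lightly: Publish gives 5, Withhold gives 7. Proposed Withhold is best. ✓
Lab 2 (research lead late-stage), facing Invest lightly: Publish gives -4, Withhold gives -7. Proposed Publish is best. ✓

Yes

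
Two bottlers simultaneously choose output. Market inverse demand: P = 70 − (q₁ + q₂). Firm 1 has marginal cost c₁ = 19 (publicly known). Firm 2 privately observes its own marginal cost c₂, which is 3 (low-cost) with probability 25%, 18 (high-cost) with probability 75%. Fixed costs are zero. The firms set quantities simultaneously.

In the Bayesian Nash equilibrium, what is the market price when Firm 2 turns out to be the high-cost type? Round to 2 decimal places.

36.29

Type-c best response for Firm 2: q₂(c) = (70 − c)/2 − q₁/2.
Firm 1 maximizes expected profit; its first-order condition is 70 − 2q₁ − E[q₂] − 19 = 0.
Substituting E[q₂] and solving: E[c₂] = 14.25, so q₁ = (70 − 2·19 + 14.25)/3 = 15.4167.
q₂(high-cost) = 18.2917, so P = 70 − (15.4167 + 18.2917) = 36.2917.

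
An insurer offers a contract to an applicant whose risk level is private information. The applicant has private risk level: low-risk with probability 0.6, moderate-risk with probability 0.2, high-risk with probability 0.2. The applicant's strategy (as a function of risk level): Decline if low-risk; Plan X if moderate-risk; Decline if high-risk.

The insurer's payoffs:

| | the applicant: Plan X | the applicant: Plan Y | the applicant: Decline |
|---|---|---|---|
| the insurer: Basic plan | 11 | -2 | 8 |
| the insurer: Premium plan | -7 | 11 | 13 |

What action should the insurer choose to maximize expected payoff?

E[Basic plan] = 0.6·(8) + 0.2·(11) + 0.2·(8) = 8.6
E[Premium plan] = 0.6·(13) + 0.2·(-7) + 0.2·(13) = 9
Best response: Premium plan (9 is the largest).

Premium plan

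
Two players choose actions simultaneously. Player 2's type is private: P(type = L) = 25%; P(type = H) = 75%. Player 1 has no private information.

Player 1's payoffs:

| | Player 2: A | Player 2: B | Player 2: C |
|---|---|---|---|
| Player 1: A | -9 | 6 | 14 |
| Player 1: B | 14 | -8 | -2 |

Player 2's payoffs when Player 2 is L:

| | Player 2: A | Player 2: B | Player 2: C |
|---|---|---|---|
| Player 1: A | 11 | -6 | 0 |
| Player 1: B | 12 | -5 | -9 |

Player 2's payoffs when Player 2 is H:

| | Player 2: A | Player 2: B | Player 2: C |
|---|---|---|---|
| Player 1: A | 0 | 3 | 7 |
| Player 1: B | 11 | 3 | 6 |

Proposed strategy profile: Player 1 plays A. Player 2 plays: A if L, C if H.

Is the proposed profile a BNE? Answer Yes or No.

Player 1 plays A: E[A] = 0.25·(-9) + 0.75·(14) = 8.25; E[B] = 2. Best-responding. ✓
Player 2 (type L), facing A: A gives 11, B gives -6, C gives 0. Proposed A is best. ✓
Player 2 (type H), facing A: A gives 0, B gives 3, C gives 7. Proposed C is best. ✓

Yes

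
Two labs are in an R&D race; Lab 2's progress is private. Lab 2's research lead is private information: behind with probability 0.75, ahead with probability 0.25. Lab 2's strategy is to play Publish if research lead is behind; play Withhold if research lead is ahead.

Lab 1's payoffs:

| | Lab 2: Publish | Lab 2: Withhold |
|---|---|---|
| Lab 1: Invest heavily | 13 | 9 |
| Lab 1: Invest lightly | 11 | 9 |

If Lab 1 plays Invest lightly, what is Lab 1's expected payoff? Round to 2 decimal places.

10.50

E[Invest lightly] = 0.75·11 + 0.25·9 = 8.25 + 2.25 = 10.5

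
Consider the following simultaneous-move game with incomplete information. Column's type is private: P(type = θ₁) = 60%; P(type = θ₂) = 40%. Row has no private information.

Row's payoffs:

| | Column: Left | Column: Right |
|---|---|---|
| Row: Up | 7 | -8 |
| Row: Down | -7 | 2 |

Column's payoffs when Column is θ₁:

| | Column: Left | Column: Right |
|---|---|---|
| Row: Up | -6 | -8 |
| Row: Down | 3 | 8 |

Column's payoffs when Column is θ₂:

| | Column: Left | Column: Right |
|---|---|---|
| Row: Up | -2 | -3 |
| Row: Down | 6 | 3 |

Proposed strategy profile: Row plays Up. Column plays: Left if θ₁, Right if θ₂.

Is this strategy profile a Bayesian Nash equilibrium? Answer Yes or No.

Row plays Up: E[Up] = 0.6·(7) + 0.4·(-8) = 1; E[Down] = -3.4. Best-responding. ✓
Column (type θ₁), facing Up: Left gives -6, Right gives -8. Proposed Left is best. ✓
Column (type θ₂), facing Up: Left gives -2, Right gives -3. Proposed Right is not best — profitable deviation exists. ✗

No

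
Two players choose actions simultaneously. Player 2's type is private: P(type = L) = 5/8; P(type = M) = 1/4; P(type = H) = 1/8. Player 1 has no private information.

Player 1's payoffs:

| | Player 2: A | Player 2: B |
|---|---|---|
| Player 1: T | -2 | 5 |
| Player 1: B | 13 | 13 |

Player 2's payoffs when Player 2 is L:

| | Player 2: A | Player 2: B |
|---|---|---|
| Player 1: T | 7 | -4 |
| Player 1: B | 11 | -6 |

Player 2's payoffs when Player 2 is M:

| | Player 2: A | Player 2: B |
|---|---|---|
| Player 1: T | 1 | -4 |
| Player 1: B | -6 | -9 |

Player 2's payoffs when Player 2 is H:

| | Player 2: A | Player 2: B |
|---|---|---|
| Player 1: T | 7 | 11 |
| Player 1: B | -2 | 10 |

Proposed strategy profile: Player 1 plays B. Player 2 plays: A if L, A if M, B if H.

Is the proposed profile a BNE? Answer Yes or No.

Yes

A profile is a BNE iff every type of every player is best-responding given beliefs about the other side.
Player 1 plays B: E[B] = 5/8·(13) + 1/4·(13) + 1/8·(13) = 13; E[T] = -9/8. Best-responding. ✓
Player 2 (type L), facing B: A gives 11, B gives -6. Proposed A is best. ✓
Player 2 (type M), facing B: A gives -6, B gives -9. Proposed A is best. ✓
Player 2 (type H), facing B: A gives -2, B gives 10. Proposed B is best. ✓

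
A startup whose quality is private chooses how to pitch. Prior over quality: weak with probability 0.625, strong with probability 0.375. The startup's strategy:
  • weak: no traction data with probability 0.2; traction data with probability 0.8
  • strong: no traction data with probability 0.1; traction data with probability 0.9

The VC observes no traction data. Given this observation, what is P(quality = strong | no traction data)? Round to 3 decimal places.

P(no traction data) = 0.625·0.2 + 0.375·0.1 = 0.1625
P(strong | no traction data) = (0.375·0.1) / 0.1625 = 0.0375 / 0.1625 = 0.230769

0.231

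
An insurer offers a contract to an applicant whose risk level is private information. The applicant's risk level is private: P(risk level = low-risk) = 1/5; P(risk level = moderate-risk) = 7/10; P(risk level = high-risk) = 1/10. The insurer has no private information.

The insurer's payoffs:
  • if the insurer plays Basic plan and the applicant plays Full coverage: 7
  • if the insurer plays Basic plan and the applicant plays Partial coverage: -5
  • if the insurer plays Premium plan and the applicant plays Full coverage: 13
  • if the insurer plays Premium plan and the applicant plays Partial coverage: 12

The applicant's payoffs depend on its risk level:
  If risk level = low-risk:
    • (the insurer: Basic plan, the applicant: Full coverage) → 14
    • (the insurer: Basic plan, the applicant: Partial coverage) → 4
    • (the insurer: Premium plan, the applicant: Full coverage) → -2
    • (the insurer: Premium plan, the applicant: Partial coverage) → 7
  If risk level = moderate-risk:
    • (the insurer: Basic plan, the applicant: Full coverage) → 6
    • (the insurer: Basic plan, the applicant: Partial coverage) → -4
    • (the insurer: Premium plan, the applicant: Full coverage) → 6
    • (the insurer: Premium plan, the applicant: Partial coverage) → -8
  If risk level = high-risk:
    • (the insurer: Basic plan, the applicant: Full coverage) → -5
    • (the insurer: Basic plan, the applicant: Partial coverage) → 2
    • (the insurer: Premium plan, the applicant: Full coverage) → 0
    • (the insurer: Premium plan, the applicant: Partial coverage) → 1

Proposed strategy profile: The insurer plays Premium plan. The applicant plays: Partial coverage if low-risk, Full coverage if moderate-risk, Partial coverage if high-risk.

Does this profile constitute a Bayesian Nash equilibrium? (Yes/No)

The insurer plays Premium plan: E[Premium plan] = 1/5·(12) + 7/10·(13) + 1/10·(12) = 127/10; E[Basic plan] = 17/5. Best-responding. ✓
The applicant (risk level low-risk), facing Premium plan: Full coverage gives -2, Partial coverage gives 7. Proposed Partial coverage is best. ✓
The applicant (risk level moderate-risk), facing Premium plan: Full coverage gives 6, Partial coverage gives -8. Proposed Full coverage is best. ✓
The applicant (risk level high-risk), facing Premium plan: Full coverage gives 0, Partial coverage gives 1. Proposed Partial coverage is best. ✓

Yes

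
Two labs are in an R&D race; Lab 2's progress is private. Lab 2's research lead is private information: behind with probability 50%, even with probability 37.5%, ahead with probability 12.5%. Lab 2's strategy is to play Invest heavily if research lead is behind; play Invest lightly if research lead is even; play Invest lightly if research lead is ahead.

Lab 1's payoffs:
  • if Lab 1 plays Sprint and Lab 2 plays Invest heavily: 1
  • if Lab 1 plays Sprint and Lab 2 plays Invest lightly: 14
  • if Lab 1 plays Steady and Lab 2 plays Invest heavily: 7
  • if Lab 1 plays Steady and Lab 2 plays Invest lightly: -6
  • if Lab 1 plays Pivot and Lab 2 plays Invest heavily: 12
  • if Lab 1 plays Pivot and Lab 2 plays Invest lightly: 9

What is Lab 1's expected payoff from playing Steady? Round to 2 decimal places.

E[Steady] = 0.5·7 + 0.375·(-6) + 0.125·(-6) = 3.5 + (-2.25) + (-0.75) = 0.5

0.50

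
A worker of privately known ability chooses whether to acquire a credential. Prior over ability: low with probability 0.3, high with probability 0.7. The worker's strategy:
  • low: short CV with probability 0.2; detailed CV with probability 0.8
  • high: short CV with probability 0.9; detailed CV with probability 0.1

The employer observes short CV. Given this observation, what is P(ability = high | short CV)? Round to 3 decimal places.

0.913

P(short CV) = 0.3·0.2 + 0.7·0.9 = 0.69
P(high | short CV) = (0.7·0.9) / 0.69 = 0.63 / 0.69 = 0.913043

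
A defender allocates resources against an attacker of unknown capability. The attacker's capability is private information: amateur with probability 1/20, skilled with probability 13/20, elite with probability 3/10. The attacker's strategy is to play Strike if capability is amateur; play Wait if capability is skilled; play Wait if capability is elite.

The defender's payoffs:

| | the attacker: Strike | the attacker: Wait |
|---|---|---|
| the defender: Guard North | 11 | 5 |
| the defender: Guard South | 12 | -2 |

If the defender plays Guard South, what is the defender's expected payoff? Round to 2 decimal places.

-1.30

Take the expectation over the attacker's capability, weighting each type's action by its prior probability.
E[Guard South] = 1/20·12 + 13/20·(-2) + 3/10·(-2) = 3/5 + (-13/10) + (-3/5) = -13/10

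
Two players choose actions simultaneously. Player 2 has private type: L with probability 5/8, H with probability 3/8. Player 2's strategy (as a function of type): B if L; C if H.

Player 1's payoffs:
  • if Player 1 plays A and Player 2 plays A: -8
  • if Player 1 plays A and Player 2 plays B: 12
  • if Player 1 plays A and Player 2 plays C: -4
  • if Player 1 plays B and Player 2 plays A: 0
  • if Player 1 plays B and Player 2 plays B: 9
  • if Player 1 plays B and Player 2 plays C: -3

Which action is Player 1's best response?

Compute Player 1's expected payoff for each action, taking the expectation over Player 2's type.
E[A] = 5/8·(12) + 3/8·(-4) = 6
E[B] = 5/8·(9) + 3/8·(-3) = 9/2
Best response: A (6 is the largest).

A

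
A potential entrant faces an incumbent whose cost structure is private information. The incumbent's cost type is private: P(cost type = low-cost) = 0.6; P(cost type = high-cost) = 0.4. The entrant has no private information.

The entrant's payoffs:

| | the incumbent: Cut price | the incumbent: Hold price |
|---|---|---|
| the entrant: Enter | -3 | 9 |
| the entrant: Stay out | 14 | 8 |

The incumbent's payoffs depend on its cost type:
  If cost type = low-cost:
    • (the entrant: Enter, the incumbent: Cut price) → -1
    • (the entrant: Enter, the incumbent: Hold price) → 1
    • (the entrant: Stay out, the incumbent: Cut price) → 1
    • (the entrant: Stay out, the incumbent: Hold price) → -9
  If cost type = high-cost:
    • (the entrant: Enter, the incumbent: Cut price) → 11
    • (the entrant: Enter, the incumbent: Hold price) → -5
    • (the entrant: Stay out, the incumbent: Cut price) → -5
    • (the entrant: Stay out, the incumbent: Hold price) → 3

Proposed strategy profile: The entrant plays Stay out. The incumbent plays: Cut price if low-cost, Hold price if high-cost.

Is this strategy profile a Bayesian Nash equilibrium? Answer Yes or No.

Yes

The entrant plays Stay out: E[Stay out] = 0.6·(14) + 0.4·(8) = 11.6; E[Enter] = 1.8. Best-responding. ✓
The incumbent (cost type low-cost), facing Stay out: Cut price gives 1, Hold price gives -9. Proposed Cut price is best. ✓
The incumbent (cost type high-cost), facing Stay out: Cut price gives -5, Hold price gives 3. Proposed Hold price is best. ✓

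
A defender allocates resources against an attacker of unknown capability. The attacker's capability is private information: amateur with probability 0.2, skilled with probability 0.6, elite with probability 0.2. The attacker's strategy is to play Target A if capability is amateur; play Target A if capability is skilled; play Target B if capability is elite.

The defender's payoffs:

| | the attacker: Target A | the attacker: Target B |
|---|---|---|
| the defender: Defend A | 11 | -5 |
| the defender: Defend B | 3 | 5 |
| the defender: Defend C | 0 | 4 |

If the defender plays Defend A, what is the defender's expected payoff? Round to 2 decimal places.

7.80

E[Defend A] = 0.2·11 + 0.6·11 + 0.2·(-5) = 2.2 + 6.6 + (-1) = 7.8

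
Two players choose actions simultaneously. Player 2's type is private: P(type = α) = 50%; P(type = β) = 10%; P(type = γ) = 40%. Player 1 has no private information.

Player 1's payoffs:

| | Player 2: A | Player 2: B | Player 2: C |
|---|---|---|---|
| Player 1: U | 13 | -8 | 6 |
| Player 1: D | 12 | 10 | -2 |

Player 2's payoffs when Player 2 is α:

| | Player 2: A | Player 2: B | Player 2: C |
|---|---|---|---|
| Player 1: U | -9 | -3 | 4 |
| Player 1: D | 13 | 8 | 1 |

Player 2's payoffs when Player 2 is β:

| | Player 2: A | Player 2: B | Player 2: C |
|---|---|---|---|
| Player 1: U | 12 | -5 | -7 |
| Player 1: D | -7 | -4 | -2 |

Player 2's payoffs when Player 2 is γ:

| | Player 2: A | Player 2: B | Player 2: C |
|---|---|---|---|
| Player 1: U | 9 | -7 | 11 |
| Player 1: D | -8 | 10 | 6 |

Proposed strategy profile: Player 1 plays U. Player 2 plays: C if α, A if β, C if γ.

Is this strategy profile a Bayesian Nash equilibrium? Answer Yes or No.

Player 1 plays U: E[U] = 0.5·(6) + 0.1·(13) + 0.4·(6) = 6.7; E[D] = -0.6. Best-responding. ✓
Player 2 (type α), facing U: A gives -9, B gives -3, C gives 4. Proposed C is best. ✓
Player 2 (type β), facing U: A gives 12, B gives -5, C gives -7. Proposed A is best. ✓
Player 2 (type γ), facing U: A gives 9, B gives -7, C gives 11. Proposed C is best. ✓

Yes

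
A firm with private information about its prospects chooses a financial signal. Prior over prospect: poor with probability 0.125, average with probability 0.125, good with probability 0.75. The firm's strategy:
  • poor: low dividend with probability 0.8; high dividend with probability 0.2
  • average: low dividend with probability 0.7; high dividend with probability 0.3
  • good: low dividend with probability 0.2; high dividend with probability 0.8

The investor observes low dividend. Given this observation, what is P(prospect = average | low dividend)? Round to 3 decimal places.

0.259

Apply Bayes' rule using the sender's strategy as the likelihood.
P(low dividend) = 0.125·0.8 + 0.125·0.7 + 0.75·0.2 = 0.3375
P(average | low dividend) = (0.125·0.7) / 0.3375 = 0.0875 / 0.3375 = 0.259259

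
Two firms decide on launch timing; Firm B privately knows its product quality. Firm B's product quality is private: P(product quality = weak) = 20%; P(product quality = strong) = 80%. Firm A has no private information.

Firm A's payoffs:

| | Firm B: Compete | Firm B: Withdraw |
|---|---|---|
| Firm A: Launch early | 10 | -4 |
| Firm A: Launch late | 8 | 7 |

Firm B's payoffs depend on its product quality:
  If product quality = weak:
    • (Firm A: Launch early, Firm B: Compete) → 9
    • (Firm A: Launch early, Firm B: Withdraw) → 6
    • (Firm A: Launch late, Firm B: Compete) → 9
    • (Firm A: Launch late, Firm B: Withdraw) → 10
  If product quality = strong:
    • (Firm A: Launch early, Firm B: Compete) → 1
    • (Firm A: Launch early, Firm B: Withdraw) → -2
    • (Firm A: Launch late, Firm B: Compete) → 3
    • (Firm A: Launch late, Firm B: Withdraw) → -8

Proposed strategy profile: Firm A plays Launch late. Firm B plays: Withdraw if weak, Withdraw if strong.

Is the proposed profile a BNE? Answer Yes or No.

Firm A plays Launch late: E[Launch late] = 0.2·(7) + 0.8·(7) = 7; E[Launch early] = -4. Best-responding. ✓
Firm B (product quality weak), facing Launch late: Compete gives 9, Withdraw gives 10. Proposed Withdraw is best. ✓
Firm B (product quality strong), facing Launch late: Compete gives 3, Withdraw gives -8. Proposed Withdraw is not best — profitable deviation exists. ✗

No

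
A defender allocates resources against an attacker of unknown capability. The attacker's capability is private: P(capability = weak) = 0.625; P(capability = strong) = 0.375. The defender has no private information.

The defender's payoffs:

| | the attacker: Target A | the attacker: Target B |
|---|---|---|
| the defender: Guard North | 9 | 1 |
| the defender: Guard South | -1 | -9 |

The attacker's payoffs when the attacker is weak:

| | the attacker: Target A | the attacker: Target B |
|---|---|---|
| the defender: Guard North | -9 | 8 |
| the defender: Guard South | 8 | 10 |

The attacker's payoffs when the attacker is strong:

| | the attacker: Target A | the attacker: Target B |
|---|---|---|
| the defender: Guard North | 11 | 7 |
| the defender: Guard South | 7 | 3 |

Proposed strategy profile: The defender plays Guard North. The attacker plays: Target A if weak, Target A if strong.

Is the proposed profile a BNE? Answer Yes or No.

The defender plays Guard North: E[Guard North] = 0.625·(9) + 0.375·(9) = 9; E[Guard South] = -1. Best-responding. ✓
The attacker (capability weak), facing Guard North: Target A gives -9, Target B gives 8. Proposed Target A is not best — profitable deviation exists. ✗
The attacker (capability strong), facing Guard North: Target A gives 11, Target B gives 7. Proposed Target A is best. ✓

No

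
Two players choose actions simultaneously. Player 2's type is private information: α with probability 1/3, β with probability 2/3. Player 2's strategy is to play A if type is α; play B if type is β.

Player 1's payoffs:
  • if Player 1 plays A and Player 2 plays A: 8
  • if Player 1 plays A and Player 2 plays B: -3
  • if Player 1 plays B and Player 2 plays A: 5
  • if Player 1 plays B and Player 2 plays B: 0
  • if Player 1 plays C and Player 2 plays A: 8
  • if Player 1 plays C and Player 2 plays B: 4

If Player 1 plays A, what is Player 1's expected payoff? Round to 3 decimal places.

0.667

E[A] = 1/3·8 + 2/3·(-3) = 8/3 + (-2) = 2/3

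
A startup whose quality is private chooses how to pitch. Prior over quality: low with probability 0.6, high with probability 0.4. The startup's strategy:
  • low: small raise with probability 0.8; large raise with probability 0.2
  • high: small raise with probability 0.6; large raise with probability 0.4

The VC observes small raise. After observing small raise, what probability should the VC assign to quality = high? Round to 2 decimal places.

P(small raise) = 0.6·0.8 + 0.4·0.6 = 0.72
P(high | small raise) = (0.4·0.6) / 0.72 = 0.24 / 0.72 = 0.333333

0.33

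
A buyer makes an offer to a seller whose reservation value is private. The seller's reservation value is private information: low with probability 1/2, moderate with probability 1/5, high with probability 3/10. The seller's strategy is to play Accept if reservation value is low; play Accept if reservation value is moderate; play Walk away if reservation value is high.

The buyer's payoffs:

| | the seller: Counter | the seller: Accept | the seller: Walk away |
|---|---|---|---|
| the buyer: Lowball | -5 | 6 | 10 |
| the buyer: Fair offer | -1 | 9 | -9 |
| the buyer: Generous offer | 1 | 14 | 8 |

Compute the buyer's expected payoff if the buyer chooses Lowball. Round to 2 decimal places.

7.20

E[Lowball] = 1/2·6 + 1/5·6 + 3/10·10 = 3 + 6/5 + 3 = 36/5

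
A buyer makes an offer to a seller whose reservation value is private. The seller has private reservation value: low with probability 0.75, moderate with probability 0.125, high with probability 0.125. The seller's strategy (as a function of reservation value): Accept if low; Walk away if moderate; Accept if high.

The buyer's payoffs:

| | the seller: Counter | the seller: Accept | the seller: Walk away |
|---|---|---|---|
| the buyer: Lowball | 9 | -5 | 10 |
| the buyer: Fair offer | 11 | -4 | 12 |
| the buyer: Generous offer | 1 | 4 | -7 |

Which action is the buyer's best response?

Generous offer

E[Lowball] = 0.75·(-5) + 0.125·(10) + 0.125·(-5) = -3.125
E[Fair offer] = 0.75·(-4) + 0.125·(12) + 0.125·(-4) = -2
E[Generous offer] = 0.75·(4) + 0.125·(-7) + 0.125·(4) = 2.625
Best response: Generous offer (2.625 is the largest).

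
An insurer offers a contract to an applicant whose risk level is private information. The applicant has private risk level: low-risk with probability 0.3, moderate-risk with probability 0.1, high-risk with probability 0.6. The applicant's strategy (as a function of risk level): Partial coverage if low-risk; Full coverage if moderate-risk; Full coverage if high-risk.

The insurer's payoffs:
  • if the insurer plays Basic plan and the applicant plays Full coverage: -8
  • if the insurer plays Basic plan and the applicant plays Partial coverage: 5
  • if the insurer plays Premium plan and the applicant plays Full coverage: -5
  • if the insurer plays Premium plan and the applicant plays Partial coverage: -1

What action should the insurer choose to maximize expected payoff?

E[Basic plan] = 0.3·(5) + 0.1·(-8) + 0.6·(-8) = -4.1
E[Premium plan] = 0.3·(-1) + 0.1·(-5) + 0.6·(-5) = -3.8
Best response: Premium plan (-3.8 is the largest).

Premium plan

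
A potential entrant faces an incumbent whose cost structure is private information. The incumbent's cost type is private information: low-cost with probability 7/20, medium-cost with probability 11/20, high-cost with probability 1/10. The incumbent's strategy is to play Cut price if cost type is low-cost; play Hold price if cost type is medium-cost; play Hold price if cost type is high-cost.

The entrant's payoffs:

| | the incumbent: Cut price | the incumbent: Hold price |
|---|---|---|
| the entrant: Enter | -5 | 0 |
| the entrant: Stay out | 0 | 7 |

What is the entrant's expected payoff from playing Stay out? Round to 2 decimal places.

E[Stay out] = 7/20·0 + 11/20·7 + 1/10·7 = 0 + 77/20 + 7/10 = 91/20

4.55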